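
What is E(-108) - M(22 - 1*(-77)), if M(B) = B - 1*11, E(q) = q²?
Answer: 11576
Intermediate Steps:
M(B) = -11 + B (M(B) = B - 11 = -11 + B)
E(-108) - M(22 - 1*(-77)) = (-108)² - (-11 + (22 - 1*(-77))) = 11664 - (-11 + (22 + 77)) = 11664 - (-11 + 99) = 11664 - 1*88 = 11664 - 88 = 11576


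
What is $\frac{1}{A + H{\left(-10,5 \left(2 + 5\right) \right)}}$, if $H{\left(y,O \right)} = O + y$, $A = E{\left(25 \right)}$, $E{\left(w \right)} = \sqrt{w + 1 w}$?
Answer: $\frac{1}{23} - \frac{\sqrt{2}}{115} \approx 0.031181$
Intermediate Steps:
$E{\left(w \right)} = \sqrt{2} \sqrt{w}$ ($E{\left(w \right)} = \sqrt{w + w} = \sqrt{2 w} = \sqrt{2} \sqrt{w}$)
$A = 5 \sqrt{2}$ ($A = \sqrt{2} \sqrt{25} = \sqrt{2} \cdot 5 = 5 \sqrt{2} \approx 7.0711$)
$\frac{1}{A + H{\left(-10,5 \left(2 + 5\right) \right)}} = \frac{1}{5 \sqrt{2} - \left(10 - 5 \left(2 + 5\right)\right)} = \frac{1}{5 \sqrt{2} + \left(5 \cdot 7 - 10\right)} = \frac{1}{5 \sqrt{2} + \left(35 - 10\right)} = \frac{1}{5 \sqrt{2} + 25} = \frac{1}{25 + 5 \sqrt{2}}$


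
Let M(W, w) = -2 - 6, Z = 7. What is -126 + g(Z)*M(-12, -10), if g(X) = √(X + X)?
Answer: -126 - 8*√14 ≈ -155.93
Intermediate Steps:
M(W, w) = -8
g(X) = √2*√X (g(X) = √(2*X) = √2*√X)
-126 + g(Z)*M(-12, -10) = -126 + (√2*√7)*(-8) = -126 + √14*(-8) = -126 - 8*√14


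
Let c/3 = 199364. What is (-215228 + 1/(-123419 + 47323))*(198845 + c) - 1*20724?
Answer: -13052227705183497/76096 ≈ -1.7152e+11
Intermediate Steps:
c = 598092 (c = 3*199364 = 598092)
(-215228 + 1/(-123419 + 47323))*(198845 + c) - 1*20724 = (-215228 + 1/(-123419 + 47323))*(198845 + 598092) - 1*20724 = (-215228 + 1/(-76096))*796937 - 20724 = (-215228 - 1/76096)*796937 - 20724 = -16377989889/76096*796937 - 20724 = -13052226128169993/76096 - 20724 = -13052227705183497/76096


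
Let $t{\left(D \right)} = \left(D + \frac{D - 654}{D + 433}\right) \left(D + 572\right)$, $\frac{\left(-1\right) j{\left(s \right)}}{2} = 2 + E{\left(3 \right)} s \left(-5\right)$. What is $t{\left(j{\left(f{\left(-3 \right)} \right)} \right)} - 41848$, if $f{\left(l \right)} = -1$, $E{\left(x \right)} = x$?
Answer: $- \frac{24366004}{399} \approx -61068.0$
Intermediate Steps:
$j{\left(s \right)} = -4 + 30 s$ ($j{\left(s \right)} = - 2 \left(2 + 3 s \left(-5\right)\right) = - 2 \left(2 + 3 \left(- 5 s\right)\right) = - 2 \left(2 - 15 s\right) = -4 + 30 s$)
$t{\left(D \right)} = \left(572 + D\right) \left(D + \frac{-654 + D}{433 + D}\right)$ ($t{\left(D \right)} = \left(D + \frac{-654 + D}{433 + D}\right) \left(572 + D\right) = \left(572 + D\right) \left(D + \frac{-654 + D}{433 + D}\right)$)
$t{\left(j{\left(f{\left(-3 \right)} \right)} \right)} - 41848 = \frac{-374088 + \left(-4 + 30 \left(-1\right)\right)^{3} + 1006 \left(-4 + 30 \left(-1\right)\right)^{2} + 247594 \left(-4 + 30 \left(-1\right)\right)}{433 + \left(-4 + 30 \left(-1\right)\right)} - 41848 = \frac{-374088 + \left(-4 - 30\right)^{3} + 1006 \left(-4 - 30\right)^{2} + 247594 \left(-4 - 30\right)}{433 - 34} - 41848 = \frac{-374088 + \left(-34\right)^{3} + 1006 \left(-34\right)^{2} + 247594 \left(-34\right)}{433 - 34} - 41848 = \frac{-374088 - 39304 + 1006 \cdot 1156 - 8418196}{399} - 41848 = \frac{-374088 - 39304 + 1162936 - 8418196}{399} - 41848 = \frac{1}{399} \left(-7668652\right) - 41848 = - \frac{7668652}{399} - 41848 = - \frac{24366004}{399}$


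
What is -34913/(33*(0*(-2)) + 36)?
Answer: -34913/36 ≈ -969.81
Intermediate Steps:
-34913/(33*(0*(-2)) + 36) = -34913/(33*0 + 36) = -34913/(0 + 36) = -34913/36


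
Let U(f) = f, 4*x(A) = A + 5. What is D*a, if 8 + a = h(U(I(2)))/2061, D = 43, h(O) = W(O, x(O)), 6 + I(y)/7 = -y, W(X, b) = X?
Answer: -711392/2061 ≈ -345.17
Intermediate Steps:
x(A) = 5/4 + A/4 (x(A) = (A + 5)/4 = (5 + A)/4 = 5/4 + A/4)
I(y) = -42 - 7*y (I(y) = -42 + 7*(-y) = -42 - 7*y)
h(O) = O
a = -16544/2061 (a = -8 + (-42 - 7*2)/2061 = -8 + (-42 - 14)*(1/2061) = -8 - 56*1/2061 = -8 - 56/2061 = -16544/2061 ≈ -8.0272)
D*a = 43*(-16544/2061) = -711392/2061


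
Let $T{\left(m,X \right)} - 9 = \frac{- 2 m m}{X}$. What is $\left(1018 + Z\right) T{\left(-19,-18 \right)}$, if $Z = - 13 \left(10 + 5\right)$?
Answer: $\frac{363766}{9} \approx 40418.0$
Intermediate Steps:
$Z = -195$ ($Z = \left(-13\right) 15 = -195$)
$T{\left(m,X \right)} = 9 - \frac{2 m^{2}}{X}$ ($T{\left(m,X \right)} = 9 + \frac{- 2 m m}{X} = 9 + \frac{\left(-2\right) m^{2}}{X} = 9 - \frac{2 m^{2}}{X}$)
$\left(1018 + Z\right) T{\left(-19,-18 \right)} = \left(1018 - 195\right) \left(9 - \frac{2 \left(-19\right)^{2}}{-18}\right) = 823 \left(9 - \left(- \frac{1}{9}\right) 361\right) = 823 \left(9 + \frac{361}{9}\right) = 823 \cdot \frac{442}{9} = \frac{363766}{9}$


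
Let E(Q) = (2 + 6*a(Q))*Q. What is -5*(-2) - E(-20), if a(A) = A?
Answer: -2350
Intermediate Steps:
E(Q) = Q*(2 + 6*Q) (E(Q) = (2 + 6*Q)*Q = Q*(2 + 6*Q))
-5*(-2) - E(-20) = -5*(-2) - 2*(-20)*(1 + 3*(-20)) = 10 - 2*(-20)*(1 - 60) = 10 - 2*(-20)*(-59) = 10 - 1*2360 = 10 - 2360 = -2350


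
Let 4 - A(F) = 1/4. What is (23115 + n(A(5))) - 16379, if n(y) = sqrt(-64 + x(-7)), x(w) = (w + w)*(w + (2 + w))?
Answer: 6736 + 2*sqrt(26) ≈ 6746.2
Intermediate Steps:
A(F) = 15/4 (A(F) = 4 - 1/4 = 15/4)
x(w) = 2*w*(2 + 2*w) (x(w) = (2*w)*(2 + 2*w) = 2*w*(2 + 2*w))
n(y) = 2*sqrt(26) (n(y) = sqrt(-64 + 4*(-7)*(1 - 7)) = sqrt(-64 + 4*(-7)*(-6)) = sqrt(-64 + 168) = sqrt(104) = 2*sqrt(26))
(23115 + n(A(5))) - 16379 = (23115 + 2*sqrt(26)) - 16379 = 6736 + 2*sqrt(26)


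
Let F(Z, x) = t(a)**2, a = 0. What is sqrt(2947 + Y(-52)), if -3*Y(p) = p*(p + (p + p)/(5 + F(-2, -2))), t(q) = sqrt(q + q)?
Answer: sqrt(379155)/15 ≈ 41.050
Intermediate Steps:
t(q) = sqrt(2)*sqrt(q) (t(q) = sqrt(2*q) = sqrt(2)*sqrt(q))
F(Z, x) = 0 (F(Z, x) = (sqrt(2)*sqrt(0))**2 = (sqrt(2)*0)**2 = 0**2 = 0)
Y(p) = -7*p**2/15 (Y(p) = -p*(p + (p + p)/(5 + 0))/3 = -p*(p + (2*p)/5)/3 = -p*(p + (2*p)*(1/5))/3 = -p*(p + 2*p/5)/3 = -p*7*p/5/3 = -7*p**2/15)
sqrt(2947 + Y(-52)) = sqrt(2947 - 7/15*(-52)**2) = sqrt(2947 - 7/15*2704) = sqrt(2947 - 18928/15) = sqrt(25277/15) = sqrt(379155)/15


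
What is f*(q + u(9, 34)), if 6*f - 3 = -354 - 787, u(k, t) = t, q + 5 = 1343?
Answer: -780668/3 ≈ -2.6022e+5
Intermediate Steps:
q = 1338 (q = -5 + 1343 = 1338)
f = -569/3 (f = ½ + (-354 - 787)/6 = ½ + (⅙)*(-1141) = ½ - 1141/6 = -569/3 ≈ -189.67)
f*(q + u(9, 34)) = -569*(1338 + 34)/3 = -569/3*1372 = -780668/3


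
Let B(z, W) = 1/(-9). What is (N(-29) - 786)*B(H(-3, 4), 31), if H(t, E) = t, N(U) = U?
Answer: 815/9 ≈ 90.556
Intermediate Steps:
B(z, W) = -⅑
(N(-29) - 786)*B(H(-3, 4), 31) = (-29 - 786)*(-⅑) = -815*(-⅑) = 815/9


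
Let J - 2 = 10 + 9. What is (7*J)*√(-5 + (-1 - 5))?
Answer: 147*I*√11 ≈ 487.54*I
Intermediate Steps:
J = 21 (J = 2 + (10 + 9) = 2 + 19 = 21)
(7*J)*√(-5 + (-1 - 5)) = (7*21)*√(-5 + (-1 - 5)) = 147*√(-5 - 6) = 147*√(-11) = 147*(I*√11) = 147*I*√11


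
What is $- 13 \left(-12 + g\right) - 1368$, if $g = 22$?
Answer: $-1498$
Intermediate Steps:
$- 13 \left(-12 + g\right) - 1368 = - 13 \left(-12 + 22\right) - 1368 = \left(-13\right) 10 - 1368 = -130 - 1368 = -1498$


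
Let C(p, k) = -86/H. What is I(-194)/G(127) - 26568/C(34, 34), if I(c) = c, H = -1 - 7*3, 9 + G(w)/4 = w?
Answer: -68974699/10148 ≈ -6796.9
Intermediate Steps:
G(w) = -36 + 4*w
H = -22 (H = -1 - 21 = -22)
C(p, k) = 43/11 (C(p, k) = -86/(-22) = -86*(-1/22) = 43/11)
I(-194)/G(127) - 26568/C(34, 34) = -194/(-36 + 4*127) - 26568/43/11 = -194/(-36 + 508) - 26568*11/43 = -194/472 - 292248/43 = -194*1/472 - 292248/43 = -97/236 - 292248/43 = -68974699/10148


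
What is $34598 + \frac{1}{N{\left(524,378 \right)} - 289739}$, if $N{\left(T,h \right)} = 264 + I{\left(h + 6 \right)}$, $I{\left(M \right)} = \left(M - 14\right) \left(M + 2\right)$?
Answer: $\frac{5073969689}{146655} \approx 34598.0$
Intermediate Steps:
$I{\left(M \right)} = \left(-14 + M\right) \left(2 + M\right)$
$N{\left(T,h \right)} = 164 + \left(6 + h\right)^{2} - 12 h$ ($N{\left(T,h \right)} = 264 - \left(28 - \left(h + 6\right)^{2} + 12 \left(h + 6\right)\right) = 264 - \left(28 - \left(6 + h\right)^{2} + 12 \left(6 + h\right)\right) = 264 - \left(100 - \left(6 + h\right)^{2} + 12 h\right) = 164 + \left(6 + h\right)^{2} - 12 h$)
$34598 + \frac{1}{N{\left(524,378 \right)} - 289739} = 34598 + \frac{1}{\left(200 + 378^{2}\right) - 289739} = 34598 + \frac{1}{\left(200 + 142884\right) - 289739} = 34598 + \frac{1}{143084 - 289739} = 34598 + \frac{1}{-146655} = 34598 - \frac{1}{146655} = \frac{5073969689}{146655}$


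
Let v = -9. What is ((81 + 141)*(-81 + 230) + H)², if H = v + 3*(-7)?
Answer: 1092170304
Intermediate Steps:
H = -30 (H = -9 + 3*(-7) = -9 - 21 = -30)
((81 + 141)*(-81 + 230) + H)² = ((81 + 141)*(-81 + 230) - 30)² = (222*149 - 30)² = (33078 - 30)² = 33048² = 1092170304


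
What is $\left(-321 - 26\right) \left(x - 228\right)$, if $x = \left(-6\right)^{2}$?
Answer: $66624$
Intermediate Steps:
$x = 36$
$\left(-321 - 26\right) \left(x - 228\right) = \left(-321 - 26\right) \left(36 - 228\right) = \left(-347\right) \left(-192\right) = 66624$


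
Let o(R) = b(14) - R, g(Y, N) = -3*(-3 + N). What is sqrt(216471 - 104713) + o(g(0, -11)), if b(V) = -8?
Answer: -50 + sqrt(111758) ≈ 284.30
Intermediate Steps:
g(Y, N) = 9 - 3*N
o(R) = -8 - R
sqrt(216471 - 104713) + o(g(0, -11)) = sqrt(216471 - 104713) + (-8 - (9 - 3*(-11))) = sqrt(111758) + (-8 - (9 + 33)) = sqrt(111758) + (-8 - 1*42) = sqrt(111758) + (-8 - 42) = sqrt(111758) - 50 = -50 + sqrt(111758)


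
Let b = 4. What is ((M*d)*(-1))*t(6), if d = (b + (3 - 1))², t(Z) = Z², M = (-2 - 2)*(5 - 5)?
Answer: 0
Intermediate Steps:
M = 0 (M = -4*0 = 0)
d = 36 (d = (4 + (3 - 1))² = (4 + 2)² = 6² = 36)
((M*d)*(-1))*t(6) = ((0*36)*(-1))*6² = (0*(-1))*36 = 0*36 = 0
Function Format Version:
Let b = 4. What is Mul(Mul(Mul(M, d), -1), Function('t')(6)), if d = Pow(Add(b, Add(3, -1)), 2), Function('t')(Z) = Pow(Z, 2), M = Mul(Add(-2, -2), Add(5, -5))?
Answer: 0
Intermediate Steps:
M = 0 (M = Mul(-4, 0) = 0)
d = 36 (d = Pow(Add(4, Add(3, -1)), 2) = Pow(Add(4, 2), 2) = Pow(6, 2) = 36)
Mul(Mul(Mul(M, d), -1), Function('t')(6)) = Mul(Mul(Mul(0, 36), -1), Pow(6, 2)) = Mul(Mul(0, -1), 36) = Mul(0, 36) = 0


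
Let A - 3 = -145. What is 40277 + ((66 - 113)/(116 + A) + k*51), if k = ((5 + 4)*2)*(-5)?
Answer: 927909/26 ≈ 35689.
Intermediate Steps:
A = -142 (A = 3 - 145 = -142)
k = -90 (k = (9*2)*(-5) = 18*(-5) = -90)
40277 + ((66 - 113)/(116 + A) + k*51) = 40277 + ((66 - 113)/(116 - 142) - 90*51) = 40277 + (-47/(-26) - 4590) = 40277 + (-47*(-1/26) - 4590) = 40277 + (47/26 - 4590) = 40277 - 119293/26 = 927909/26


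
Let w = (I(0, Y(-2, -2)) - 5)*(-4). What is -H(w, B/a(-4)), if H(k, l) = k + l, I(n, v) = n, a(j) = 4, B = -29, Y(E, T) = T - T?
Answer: -51/4 ≈ -12.750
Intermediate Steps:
Y(E, T) = 0
w = 20 (w = (0 - 5)*(-4) = -5*(-4) = 20)
-H(w, B/a(-4)) = -(20 - 29/4) = -1*51/4 = -51/4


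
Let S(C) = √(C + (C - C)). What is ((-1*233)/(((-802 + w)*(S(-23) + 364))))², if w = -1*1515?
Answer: 54289/(5368489*(364 + I*√23)²) ≈ 7.6284e-8 - 2.0105e-9*I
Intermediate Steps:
S(C) = √C (S(C) = √(C + 0) = √C)
w = -1515
((-1*233)/(((-802 + w)*(S(-23) + 364))))² = ((-1*233)/(((-802 - 1515)*(√(-23) + 364))))² = (-233*(-1/(2317*(I*√23 + 364))))² = (-233*(-1/(2317*(364 + I*√23))))² = (-233/(-843388 - 2317*I*√23))² = 54289/(-843388 - 2317*I*√23)²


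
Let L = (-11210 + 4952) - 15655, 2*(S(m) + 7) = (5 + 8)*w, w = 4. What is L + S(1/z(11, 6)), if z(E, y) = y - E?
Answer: -21894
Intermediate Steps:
S(m) = 19 (S(m) = -7 + ((5 + 8)*4)/2 = -7 + (13*4)/2 = -7 + (½)*52 = -7 + 26 = 19)
L = -21913 (L = -6258 - 15655 = -21913)
L + S(1/z(11, 6)) = -21913 + 19 = -21894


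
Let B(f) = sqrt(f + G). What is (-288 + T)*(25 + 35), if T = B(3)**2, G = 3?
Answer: -16920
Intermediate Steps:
B(f) = sqrt(3 + f) (B(f) = sqrt(f + 3) = sqrt(3 + f))
T = 6 (T = (sqrt(3 + 3))**2 = (sqrt(6))**2 = 6)
(-288 + T)*(25 + 35) = (-288 + 6)*(25 + 35) = -282*60 = -16920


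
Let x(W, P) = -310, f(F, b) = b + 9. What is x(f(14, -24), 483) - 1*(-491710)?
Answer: 491400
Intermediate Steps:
f(F, b) = 9 + b
x(f(14, -24), 483) - 1*(-491710) = -310 - 1*(-491710) = -310 + 491710 = 491400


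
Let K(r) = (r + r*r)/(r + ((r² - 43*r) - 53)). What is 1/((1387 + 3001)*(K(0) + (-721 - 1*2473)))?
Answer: -1/14015272 ≈ -7.1351e-8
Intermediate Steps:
K(r) = (r + r²)/(-53 + r² - 42*r) (K(r) = (r + r²)/(r + (-53 + r² - 43*r)) = (r + r²)/(-53 + r² - 42*r))
1/((1387 + 3001)*(K(0) + (-721 - 1*2473))) = 1/((1387 + 3001)*(0*(1 + 0)/(-53 + 0² - 42*0) + (-721 - 1*2473))) = 1/(4388*(0*1/(-53 + 0 + 0) + (-721 - 2473))) = 1/(4388*(0*1/(-53) - 3194)) = 1/(4388*(0*(-1/53)*1 - 3194)) = 1/(4388*(0 - 3194)) = 1/(4388*(-3194)) = 1/(-14015272) = -1/14015272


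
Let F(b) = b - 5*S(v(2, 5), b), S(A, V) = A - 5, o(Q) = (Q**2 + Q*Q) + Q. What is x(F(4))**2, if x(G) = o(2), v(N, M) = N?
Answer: 100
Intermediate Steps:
o(Q) = Q + 2*Q**2 (o(Q) = (Q**2 + Q**2) + Q = 2*Q**2 + Q = Q + 2*Q**2)
S(A, V) = -5 + A
F(b) = 15 + b (F(b) = b - 5*(-5 + 2) = b - 5*(-3) = b + 15 = 15 + b)
x(G) = 10 (x(G) = 2*(1 + 2*2) = 2*(1 + 4) = 2*5 = 10)
x(F(4))**2 = 10**2 = 100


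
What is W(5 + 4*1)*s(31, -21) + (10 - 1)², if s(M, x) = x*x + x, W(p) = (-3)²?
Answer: 3861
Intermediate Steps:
W(p) = 9
s(M, x) = x + x² (s(M, x) = x² + x = x + x²)
W(5 + 4*1)*s(31, -21) + (10 - 1)² = 9*(-21*(1 - 21)) + (10 - 1)² = 9*(-21*(-20)) + 9² = 9*420 + 81 = 3780 + 81 = 3861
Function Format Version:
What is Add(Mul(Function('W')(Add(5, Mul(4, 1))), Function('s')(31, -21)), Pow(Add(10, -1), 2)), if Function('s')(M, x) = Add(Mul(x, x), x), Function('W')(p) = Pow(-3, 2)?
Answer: 3861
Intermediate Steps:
Function('W')(p) = 9
Function('s')(M, x) = Add(x, Pow(x, 2)) (Function('s')(M, x) = Add(Pow(x, 2), x) = Add(x, Pow(x, 2)))
Add(Mul(Function('W')(Add(5, Mul(4, 1))), Function('s')(31, -21)), Pow(Add(10, -1), 2)) = Add(Mul(9, Mul(-21, Add(1, -21))), Pow(Add(10, -1), 2)) = Add(Mul(9, Mul(-21, -20)), Pow(9, 2)) = Add(Mul(9, 420), 81) = Add(3780, 81) = 3861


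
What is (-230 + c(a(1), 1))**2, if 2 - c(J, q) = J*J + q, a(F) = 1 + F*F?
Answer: 54289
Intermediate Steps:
a(F) = 1 + F**2
c(J, q) = 2 - q - J**2 (c(J, q) = 2 - (J*J + q) = 2 - (J**2 + q) = 2 - (q + J**2) = 2 + (-q - J**2) = 2 - q - J**2)
(-230 + c(a(1), 1))**2 = (-230 + (2 - 1*1 - (1 + 1**2)**2))**2 = (-230 + (2 - 1 - (1 + 1)**2))**2 = (-230 + (2 - 1 - 1*2**2))**2 = (-230 + (2 - 1 - 1*4))**2 = (-230 + (2 - 1 - 4))**2 = (-230 - 3)**2 = (-233)**2 = 54289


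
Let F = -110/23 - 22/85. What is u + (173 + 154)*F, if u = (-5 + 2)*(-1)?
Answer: -3217047/1955 ≈ -1645.5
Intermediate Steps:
u = 3 (u = -3*(-1) = 3)
F = -9856/1955 (F = -110*1/23 - 22*1/85 = -110/23 - 22/85 = -9856/1955 ≈ -5.0414)
u + (173 + 154)*F = 3 + (173 + 154)*(-9856/1955) = 3 + 327*(-9856/1955) = 3 - 3222912/1955 = -3217047/1955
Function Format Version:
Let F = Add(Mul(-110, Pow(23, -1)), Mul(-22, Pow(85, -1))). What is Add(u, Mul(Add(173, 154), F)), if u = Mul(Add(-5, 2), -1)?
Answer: Rational(-3217047, 1955) ≈ -1645.5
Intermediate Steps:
u = 3 (u = Mul(-3, -1) = 3)
F = Rational(-9856, 1955) (F = Add(Mul(-110, Rational(1, 23)), Mul(-22, Rational(1, 85))) = Add(Rational(-110, 23), Rational(-22, 85)) = Rational(-9856, 1955) ≈ -5.0414)
Add(u, Mul(Add(173, 154), F)) = Add(3, Mul(Add(173, 154), Rational(-9856, 1955))) = Add(3, Mul(327, Rational(-9856, 1955))) = Add(3, Rational(-3222912, 1955)) = Rational(-3217047, 1955)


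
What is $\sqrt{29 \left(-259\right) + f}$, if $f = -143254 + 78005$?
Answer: $2 i \sqrt{18190} \approx 269.74 i$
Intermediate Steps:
$f = -65249$
$\sqrt{29 \left(-259\right) + f} = \sqrt{29 \left(-259\right) - 65249} = \sqrt{-7511 - 65249} = \sqrt{-72760} = 2 i \sqrt{18190}$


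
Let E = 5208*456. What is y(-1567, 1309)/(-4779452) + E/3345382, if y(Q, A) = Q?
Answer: 5677857118445/7994546345332 ≈ 0.71022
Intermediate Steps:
E = 2374848
y(-1567, 1309)/(-4779452) + E/3345382 = -1567/(-4779452) + 2374848/3345382 = -1567*(-1/4779452) + 2374848*(1/3345382) = 1567/4779452 + 1187424/1672691 = 5677857118445/7994546345332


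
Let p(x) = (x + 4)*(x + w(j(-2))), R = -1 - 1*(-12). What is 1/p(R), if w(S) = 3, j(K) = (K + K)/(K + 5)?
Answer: 1/210 ≈ 0.0047619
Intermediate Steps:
j(K) = 2*K/(5 + K) (j(K) = (2*K)/(5 + K) = 2*K/(5 + K))
R = 11 (R = -1 + 12 = 11)
p(x) = (3 + x)*(4 + x) (p(x) = (x + 4)*(x + 3) = (4 + x)*(3 + x) = (3 + x)*(4 + x))
1/p(R) = 1/(12 + 11² + 7*11) = 1/(12 + 121 + 77) = 1/210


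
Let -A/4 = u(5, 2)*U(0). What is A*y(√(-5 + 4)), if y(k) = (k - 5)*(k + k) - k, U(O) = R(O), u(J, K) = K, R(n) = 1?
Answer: 16 + 88*I ≈ 16.0 + 88.0*I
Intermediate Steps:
U(O) = 1
A = -8 ≈ -8.0000
y(k) = -k + 2*k*(-5 + k) (y(k) = (-5 + k)*(2*k) - k = 2*k*(-5 + k) - k = -k + 2*k*(-5 + k))
A*y(√(-5 + 4)) = -8*√(-5 + 4)*(-11 + 2*√(-5 + 4)) = -8*√(-1)*(-11 + 2*√(-1)) = -8*I*(-11 + 2*I)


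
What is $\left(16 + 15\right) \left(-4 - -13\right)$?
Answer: $279$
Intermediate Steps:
$\left(16 + 15\right) \left(-4 - -13\right) = 31 \left(-4 + 13\right) = 31 \cdot 9 = 279$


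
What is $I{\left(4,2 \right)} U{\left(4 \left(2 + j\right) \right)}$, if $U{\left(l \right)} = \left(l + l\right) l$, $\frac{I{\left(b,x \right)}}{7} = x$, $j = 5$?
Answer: $21952$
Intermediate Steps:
$I{\left(b,x \right)} = 7 x$
$U{\left(l \right)} = 2 l^{2}$ ($U{\left(l \right)} = 2 l l = 2 l^{2}$)
$I{\left(4,2 \right)} U{\left(4 \left(2 + j\right) \right)} = 7 \cdot 2 \cdot 2 \left(4 \left(2 + 5\right)\right)^{2} = 14 \cdot 2 \left(4 \cdot 7\right)^{2} = 14 \cdot 2 \cdot 28^{2} = 14 \cdot 2 \cdot 784 = 14 \cdot 1568 = 21952$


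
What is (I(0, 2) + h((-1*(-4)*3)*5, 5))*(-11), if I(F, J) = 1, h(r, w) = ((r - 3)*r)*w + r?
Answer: -188771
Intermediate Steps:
h(r, w) = r + r*w*(-3 + r) (h(r, w) = ((-3 + r)*r)*w + r = (r*(-3 + r))*w + r = r*w*(-3 + r) + r = r + r*w*(-3 + r))
(I(0, 2) + h((-1*(-4)*3)*5, 5))*(-11) = (1 + ((-1*(-4)*3)*5)*(1 - 3*5 + ((-1*(-4)*3)*5)*5))*(-11) = (1 + ((4*3)*5)*(1 - 15 + ((4*3)*5)*5))*(-11) = (1 + (12*5)*(1 - 15 + (12*5)*5))*(-11) = (1 + 60*(1 - 15 + 60*5))*(-11) = (1 + 60*(1 - 15 + 300))*(-11) = (1 + 60*286)*(-11) = (1 + 17160)*(-11) = 17161*(-11) = -188771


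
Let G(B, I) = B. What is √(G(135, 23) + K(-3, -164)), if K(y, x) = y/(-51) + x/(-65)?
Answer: 6*√4666415/1105 ≈ 11.730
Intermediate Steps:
K(y, x) = -y/51 - x/65 (K(y, x) = y*(-1/51) + x*(-1/65) = -y/51 - x/65)
√(G(135, 23) + K(-3, -164)) = √(135 + (-1/51*(-3) - 1/65*(-164))) = √(135 + (1/17 + 164/65)) = √(135 + 2853/1105) = √(152028/1105) = 6*√4666415/1105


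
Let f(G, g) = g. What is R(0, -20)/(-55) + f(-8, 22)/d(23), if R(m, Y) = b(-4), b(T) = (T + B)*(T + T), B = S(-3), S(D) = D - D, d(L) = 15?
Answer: 146/165 ≈ 0.88485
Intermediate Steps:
S(D) = 0
B = 0
b(T) = 2*T² (b(T) = (T + 0)*(T + T) = T*(2*T) = 2*T²)
R(m, Y) = 32 (R(m, Y) = 2*(-4)² = 2*16 = 32)
R(0, -20)/(-55) + f(-8, 22)/d(23) = 32/(-55) + 22/15 = 32*(-1/55) + 22*(1/15) = -32/55 + 22/15 = 146/165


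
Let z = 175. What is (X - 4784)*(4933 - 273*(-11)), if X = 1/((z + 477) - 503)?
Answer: -5656899840/149 ≈ -3.7966e+7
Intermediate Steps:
X = 1/149 (X = 1/((175 + 477) - 503) = 1/(652 - 503) = 1/149 ≈ 0.0067114)
(X - 4784)*(4933 - 273*(-11)) = (1/149 - 4784)*(4933 - 273*(-11)) = -712815*(4933 + 3003)/149 = -712815/149*7936 = -5656899840/149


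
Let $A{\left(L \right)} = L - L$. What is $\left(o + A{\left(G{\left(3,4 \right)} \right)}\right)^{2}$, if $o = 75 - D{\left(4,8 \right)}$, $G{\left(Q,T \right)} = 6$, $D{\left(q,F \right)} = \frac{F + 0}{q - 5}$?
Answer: $6889$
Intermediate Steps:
$D{\left(q,F \right)} = \frac{F}{-5 + q}$
$A{\left(L \right)} = 0$
$o = 83$ ($o = 75 - \frac{8}{-5 + 4} = 75 - \frac{8}{-1} = 75 - 8 \left(-1\right) = 75 - -8 = 75 + 8 = 83$)
$\left(o + A{\left(G{\left(3,4 \right)} \right)}\right)^{2} = \left(83 + 0\right)^{2} = 83^{2} = 6889$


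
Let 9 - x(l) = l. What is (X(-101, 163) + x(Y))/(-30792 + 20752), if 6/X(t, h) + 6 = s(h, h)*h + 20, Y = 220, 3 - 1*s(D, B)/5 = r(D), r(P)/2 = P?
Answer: 55541747/2642839240 ≈ 0.021016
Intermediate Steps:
r(P) = 2*P
s(D, B) = 15 - 10*D
x(l) = 9 - l
X(t, h) = 6/(14 + h*(15 - 10*h)) (X(t, h) = 6/(-6 + ((15 - 10*h)*h + 20)) = 6/(-6 + (h*(15 - 10*h) + 20)) = 6/(-6 + (20 + h*(15 - 10*h))) = 6/(14 + h*(15 - 10*h)))
(X(-101, 163) + x(Y))/(-30792 + 20752) = (-6/(-14 + 5*163*(-3 + 2*163)) + (9 - 1*220))/(-30792 + 20752) = (-6/(-14 + 5*163*(-3 + 326)) + (9 - 220))/(-10040) = (-6/(-14 + 5*163*323) - 211)*(-1/10040) = (-6/(-14 + 263245) - 211)*(-1/10040) = (-6/263231 - 211)*(-1/10040) = -55541747/263231*(-1/10040) = 55541747/2642839240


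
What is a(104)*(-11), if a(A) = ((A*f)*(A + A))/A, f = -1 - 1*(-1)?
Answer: 0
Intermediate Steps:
f = 0 (f = -1 + 1 = 0)
a(A) = 0 (a(A) = ((A*0)*(A + A))/A = (0*(2*A))/A = 0/A = 0)
a(104)*(-11) = 0*(-11) = 0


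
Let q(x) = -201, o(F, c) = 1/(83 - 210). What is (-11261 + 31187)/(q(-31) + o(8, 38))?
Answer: -1265301/12764 ≈ -99.130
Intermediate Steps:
o(F, c) = -1/127 (o(F, c) = 1/(-127) = -1/127)
(-11261 + 31187)/(q(-31) + o(8, 38)) = (-11261 + 31187)/(-201 - 1/127) = 19926/(-25528/127) = 19926*(-127/25528) = -1265301/12764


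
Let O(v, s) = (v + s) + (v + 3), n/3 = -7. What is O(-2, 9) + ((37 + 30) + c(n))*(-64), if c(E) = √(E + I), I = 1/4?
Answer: -4280 - 32*I*√83 ≈ -4280.0 - 291.53*I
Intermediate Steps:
n = -21 (n = 3*(-7) = -21)
I = ¼ ≈ 0.25000
c(E) = √(¼ + E) (c(E) = √(E + ¼) = √(¼ + E))
O(v, s) = 3 + s + 2*v (O(v, s) = (s + v) + (3 + v) = 3 + s + 2*v)
O(-2, 9) + ((37 + 30) + c(n))*(-64) = (3 + 9 + 2*(-2)) + ((37 + 30) + √(1 + 4*(-21))/2)*(-64) = (3 + 9 - 4) + (67 + √(1 - 84)/2)*(-64) = 8 + (67 + √(-83)/2)*(-64) = 8 + (67 + (I*√83)/2)*(-64) = 8 + (67 + I*√83/2)*(-64) = 8 + (-4288 - 32*I*√83) = -4280 - 32*I*√83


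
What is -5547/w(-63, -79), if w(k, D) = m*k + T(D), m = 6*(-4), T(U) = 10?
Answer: -5547/1522 ≈ -3.6445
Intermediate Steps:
m = -24
w(k, D) = 10 - 24*k (w(k, D) = -24*k + 10 = 10 - 24*k)
-5547/w(-63, -79) = -5547/(10 - 24*(-63)) = -5547/(10 + 1512) = -5547/1522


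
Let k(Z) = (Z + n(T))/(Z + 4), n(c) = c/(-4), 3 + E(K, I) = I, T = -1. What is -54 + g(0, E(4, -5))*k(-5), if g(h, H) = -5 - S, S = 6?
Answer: -425/4 ≈ -106.25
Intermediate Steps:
E(K, I) = -3 + I
n(c) = -c/4 (n(c) = c*(-1/4) = -c/4)
g(h, H) = -11 (g(h, H) = -5 - 1*6 = -5 - 6 = -11)
k(Z) = (1/4 + Z)/(4 + Z) (k(Z) = (Z - 1/4*(-1))/(Z + 4) = (Z + 1/4)/(4 + Z) = (1/4 + Z)/(4 + Z))
-54 + g(0, E(4, -5))*k(-5) = -54 - 11*(1/4 - 5)/(4 - 5) = -54 - 11*(-19)/((-1)*4) = -54 - (-11)*(-19)/4 = -54 - 11*19/4 = -54 - 209/4 = -425/4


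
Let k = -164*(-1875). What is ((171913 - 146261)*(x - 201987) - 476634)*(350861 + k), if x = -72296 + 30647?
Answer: -4114905899405466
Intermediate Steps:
x = -41649
k = 307500
((171913 - 146261)*(x - 201987) - 476634)*(350861 + k) = ((171913 - 146261)*(-41649 - 201987) - 476634)*(350861 + 307500) = (25652*(-243636) - 476634)*658361 = (-6249750672 - 476634)*658361 = -6250227306*658361 = -4114905899405466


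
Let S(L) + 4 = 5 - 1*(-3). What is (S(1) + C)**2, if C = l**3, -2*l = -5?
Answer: 24649/64 ≈ 385.14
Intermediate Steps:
S(L) = 4 (S(L) = -4 + (5 - 1*(-3)) = -4 + (5 + 3) = -4 + 8 = 4)
l = 5/2 (l = -1/2*(-5) = 5/2 ≈ 2.5000)
C = 125/8 (C = (5/2)**3 = 125/8 ≈ 15.625)
(S(1) + C)**2 = (4 + 125/8)**2 = (157/8)**2 = 24649/64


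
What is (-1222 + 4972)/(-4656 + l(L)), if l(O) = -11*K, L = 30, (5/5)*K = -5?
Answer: -3750/4601 ≈ -0.81504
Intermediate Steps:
K = -5
l(O) = 55 (l(O) = -11*(-5) = 55)
(-1222 + 4972)/(-4656 + l(L)) = (-1222 + 4972)/(-4656 + 55) = 3750/(-4601) = 3750*(-1/4601) = -3750/4601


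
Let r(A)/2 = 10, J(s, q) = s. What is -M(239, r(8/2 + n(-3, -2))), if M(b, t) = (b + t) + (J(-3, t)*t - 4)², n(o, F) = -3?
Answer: -4355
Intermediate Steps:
r(A) = 20 (r(A) = 2*10 = 20)
M(b, t) = b + t + (-4 - 3*t)² (M(b, t) = (b + t) + (-3*t - 4)² = (b + t) + (-4 - 3*t)² = b + t + (-4 - 3*t)²)
-M(239, r(8/2 + n(-3, -2))) = -(239 + 20 + (4 + 3*20)²) = -(239 + 20 + (4 + 60)²) = -(239 + 20 + 64²) = -(239 + 20 + 4096) = -1*4355 = -4355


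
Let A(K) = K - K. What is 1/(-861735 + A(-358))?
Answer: -1/861735 ≈ -1.1604e-6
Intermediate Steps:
A(K) = 0
1/(-861735 + A(-358)) = 1/(-861735 + 0) = 1/(-861735) = -1/861735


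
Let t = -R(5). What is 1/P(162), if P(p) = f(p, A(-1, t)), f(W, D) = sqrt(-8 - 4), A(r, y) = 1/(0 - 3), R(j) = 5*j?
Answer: -I*sqrt(3)/6 ≈ -0.28868*I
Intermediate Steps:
t = -25 (t = -5*5 = -1*25 = -25)
A(r, y) = -1/3 (A(r, y) = 1/(-3) = -1/3)
f(W, D) = 2*I*sqrt(3) (f(W, D) = sqrt(-12) = 2*I*sqrt(3))
P(p) = 2*I*sqrt(3)
1/P(162) = 1/(2*I*sqrt(3)) = -I*sqrt(3)/6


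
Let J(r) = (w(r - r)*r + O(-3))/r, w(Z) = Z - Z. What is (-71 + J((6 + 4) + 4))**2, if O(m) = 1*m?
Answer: 994009/196 ≈ 5071.5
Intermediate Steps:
w(Z) = 0
O(m) = m
J(r) = -3/r (J(r) = (0*r - 3)/r = (0 - 3)/r = -3/r)
(-71 + J((6 + 4) + 4))**2 = (-71 - 3/((6 + 4) + 4))**2 = (-71 - 3/(10 + 4))**2 = (-71 - 3/14)**2 = (-997/14)**2 = 994009/196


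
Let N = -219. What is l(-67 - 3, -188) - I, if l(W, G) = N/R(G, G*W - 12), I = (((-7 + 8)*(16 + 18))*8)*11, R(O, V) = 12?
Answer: -12041/4 ≈ -3010.3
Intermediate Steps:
I = 2992 (I = ((1*34)*8)*11 = (34*8)*11 = 272*11 = 2992)
l(W, G) = -73/4 (l(W, G) = -219/12 = -219*1/12 = -73/4)
l(-67 - 3, -188) - I = -73/4 - 1*2992 = -73/4 - 2992 = -12041/4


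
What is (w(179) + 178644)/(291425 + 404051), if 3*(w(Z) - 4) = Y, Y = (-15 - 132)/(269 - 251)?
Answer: 3215615/12518568 ≈ 0.25687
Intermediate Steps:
Y = -49/6 (Y = -147/18 = -147*1/18 = -49/6 ≈ -8.1667)
w(Z) = 23/18 (w(Z) = 4 + (⅓)*(-49/6) = 4 - 49/18 = 23/18)
(w(179) + 178644)/(291425 + 404051) = (23/18 + 178644)/(291425 + 404051) = (3215615/18)/695476 = (3215615/18)*(1/695476) = 3215615/12518568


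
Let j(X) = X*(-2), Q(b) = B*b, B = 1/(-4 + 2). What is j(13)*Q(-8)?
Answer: -104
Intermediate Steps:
B = -½ (B = 1/(-2) = -½ ≈ -0.50000)
Q(b) = -b/2
j(X) = -2*X
j(13)*Q(-8) = (-2*13)*(-½*(-8)) = -26*4 = -104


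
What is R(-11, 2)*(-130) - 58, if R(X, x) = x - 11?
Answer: 1112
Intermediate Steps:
R(X, x) = -11 + x
R(-11, 2)*(-130) - 58 = (-11 + 2)*(-130) - 58 = -9*(-130) - 58 = 1170 - 58 = 1112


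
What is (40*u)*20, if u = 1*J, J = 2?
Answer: 1600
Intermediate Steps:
u = 2 (u = 1*2 = 2)
(40*u)*20 = (40*2)*20 = 80*20 = 1600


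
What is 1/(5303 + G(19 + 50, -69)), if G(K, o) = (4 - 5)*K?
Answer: 1/5234 ≈ 0.00019106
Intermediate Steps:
G(K, o) = -K
1/(5303 + G(19 + 50, -69)) = 1/(5303 - (19 + 50)) = 1/(5303 - 1*69) = 1/(5303 - 69) = 1/5234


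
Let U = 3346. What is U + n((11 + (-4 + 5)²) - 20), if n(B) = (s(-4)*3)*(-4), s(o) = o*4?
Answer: 3538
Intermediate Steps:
s(o) = 4*o
n(B) = 192 (n(B) = ((4*(-4))*3)*(-4) = -16*3*(-4) = -48*(-4) = 192)
U + n((11 + (-4 + 5)²) - 20) = 3346 + 192 = 3538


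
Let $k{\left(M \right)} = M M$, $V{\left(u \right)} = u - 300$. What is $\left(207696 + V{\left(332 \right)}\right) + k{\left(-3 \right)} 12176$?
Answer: $317312$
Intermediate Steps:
$V{\left(u \right)} = -300 + u$
$k{\left(M \right)} = M^{2}$
$\left(207696 + V{\left(332 \right)}\right) + k{\left(-3 \right)} 12176 = \left(207696 + \left(-300 + 332\right)\right) + \left(-3\right)^{2} \cdot 12176 = \left(207696 + 32\right) + 9 \cdot 12176 = 207728 + 109584 = 317312$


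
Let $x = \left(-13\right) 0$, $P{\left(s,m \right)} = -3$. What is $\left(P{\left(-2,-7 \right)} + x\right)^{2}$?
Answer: $9$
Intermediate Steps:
$x = 0$
$\left(P{\left(-2,-7 \right)} + x\right)^{2} = \left(-3 + 0\right)^{2} = \left(-3\right)^{2} = 9$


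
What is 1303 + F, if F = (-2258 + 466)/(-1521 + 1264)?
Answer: 336663/257 ≈ 1310.0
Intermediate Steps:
F = 1792/257 (F = -1792/(-257) = -1792*(-1/257) = 1792/257 ≈ 6.9728)
1303 + F = 1303 + 1792/257 = 336663/257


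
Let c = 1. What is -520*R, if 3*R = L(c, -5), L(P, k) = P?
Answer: -520/3 ≈ -173.33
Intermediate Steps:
R = 1/3 (R = (1/3)*1 = 1/3 ≈ 0.33333)
-520*R = -520/3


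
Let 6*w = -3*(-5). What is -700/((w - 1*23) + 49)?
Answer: -1400/57 ≈ -24.561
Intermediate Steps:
w = 5/2 (w = (-3*(-5))/6 = (⅙)*15 = 5/2 ≈ 2.5000)
-700/((w - 1*23) + 49) = -700/((5/2 - 1*23) + 49) = -700/((5/2 - 23) + 49) = -700/(-41/2 + 49) = -700/(57/2) = (2/57)*(-700) = -1400/57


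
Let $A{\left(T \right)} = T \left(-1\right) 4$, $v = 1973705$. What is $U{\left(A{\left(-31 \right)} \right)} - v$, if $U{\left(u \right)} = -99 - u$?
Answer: $-1973928$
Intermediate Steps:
$A{\left(T \right)} = - 4 T$ ($A{\left(T \right)} = - T 4 = - 4 T$)
$U{\left(A{\left(-31 \right)} \right)} - v = \left(-99 - \left(-4\right) \left(-31\right)\right) - 1973705 = \left(-99 - 124\right) - 1973705 = -223 - 1973705 = -1973928$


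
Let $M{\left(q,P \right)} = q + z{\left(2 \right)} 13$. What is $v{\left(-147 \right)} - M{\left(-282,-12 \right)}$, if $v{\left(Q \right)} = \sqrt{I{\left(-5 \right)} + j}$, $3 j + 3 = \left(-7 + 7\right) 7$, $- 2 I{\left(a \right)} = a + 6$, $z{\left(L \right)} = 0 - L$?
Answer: $308 + \frac{i \sqrt{6}}{2} \approx 308.0 + 1.2247 i$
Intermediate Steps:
$z{\left(L \right)} = - L$
$I{\left(a \right)} = -3 - \frac{a}{2}$ ($I{\left(a \right)} = - \frac{a + 6}{2} = - \frac{6 + a}{2} = -3 - \frac{a}{2}$)
$j = -1$ ($j = -1 + \frac{\left(-7 + 7\right) 7}{3} = -1 + \frac{0 \cdot 7}{3} = -1 + \frac{1}{3} \cdot 0 = -1 + 0 = -1$)
$v{\left(Q \right)} = \frac{i \sqrt{6}}{2}$ ($v{\left(Q \right)} = \sqrt{\left(-3 - - \frac{5}{2}\right) - 1} = \sqrt{\left(-3 + \frac{5}{2}\right) - 1} = \sqrt{- \frac{1}{2} - 1} = \sqrt{- \frac{3}{2}} = \frac{i \sqrt{6}}{2}$)
$M{\left(q,P \right)} = -26 + q$ ($M{\left(q,P \right)} = q + \left(-1\right) 2 \cdot 13 = q - 26 = -26 + q$)
$v{\left(-147 \right)} - M{\left(-282,-12 \right)} = \frac{i \sqrt{6}}{2} - \left(-26 - 282\right) = \frac{i \sqrt{6}}{2} - -308 = \frac{i \sqrt{6}}{2} + 308 = 308 + \frac{i \sqrt{6}}{2}$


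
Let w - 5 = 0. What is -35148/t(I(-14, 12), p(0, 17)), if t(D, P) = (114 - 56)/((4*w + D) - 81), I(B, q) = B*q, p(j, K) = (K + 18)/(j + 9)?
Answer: 138774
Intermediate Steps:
w = 5 (w = 5 + 0 = 5)
p(j, K) = (18 + K)/(9 + j)
t(D, P) = 58/(-61 + D) (t(D, P) = (114 - 56)/((4*5 + D) - 81) = 58/((20 + D) - 81) = 58/(-61 + D))
-35148/t(I(-14, 12), p(0, 17)) = -35148/(58/(-61 - 14*12)) = -35148/(58/(-61 - 168)) = -35148/(58/(-229)) = -35148/(58*(-1/229)) = -35148/(-58/229) = -35148*(-229/58) = 138774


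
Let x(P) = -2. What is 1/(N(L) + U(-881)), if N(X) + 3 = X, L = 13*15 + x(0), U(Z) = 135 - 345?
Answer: -1/20 ≈ -0.050000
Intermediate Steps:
U(Z) = -210
L = 193 (L = 13*15 - 2 = 195 - 2 = 193)
N(X) = -3 + X
1/(N(L) + U(-881)) = 1/((-3 + 193) - 210) = 1/(190 - 210) = 1/(-20) = -1/20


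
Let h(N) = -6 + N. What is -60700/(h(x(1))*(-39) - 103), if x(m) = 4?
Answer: 2428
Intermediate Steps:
-60700/(h(x(1))*(-39) - 103) = -60700/((-6 + 4)*(-39) - 103) = -60700/(-2*(-39) - 103) = -60700/(78 - 103) = -60700/(-25) = -60700*(-1/25) = 2428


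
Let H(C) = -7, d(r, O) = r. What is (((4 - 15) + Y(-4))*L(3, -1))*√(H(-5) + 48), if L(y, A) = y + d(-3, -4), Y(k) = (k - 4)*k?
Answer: 0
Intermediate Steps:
Y(k) = k*(-4 + k) (Y(k) = (-4 + k)*k = k*(-4 + k))
L(y, A) = -3 + y (L(y, A) = y - 3 = -3 + y)
(((4 - 15) + Y(-4))*L(3, -1))*√(H(-5) + 48) = (((4 - 15) - 4*(-4 - 4))*(-3 + 3))*√(-7 + 48) = ((-11 - 4*(-8))*0)*√41 = ((-11 + 32)*0)*√41 = (21*0)*√41 = 0*√41 = 0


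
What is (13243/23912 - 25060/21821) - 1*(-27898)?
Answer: 14556412854079/521783752 ≈ 27897.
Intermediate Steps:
(13243/23912 - 25060/21821) - 1*(-27898) = (13243*(1/23912) - 25060*1/21821) + 27898 = (13243/23912 - 25060/21821) + 27898 = -310259217/521783752 + 27898 = 14556412854079/521783752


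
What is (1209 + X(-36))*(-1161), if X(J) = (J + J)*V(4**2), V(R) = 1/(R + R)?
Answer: -5604147/4 ≈ -1.4010e+6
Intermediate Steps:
V(R) = 1/(2*R)
X(J) = J/16 (X(J) = (J + J)*(1/(2*(4**2))) = (2*J)*((1/2)/16) = (2*J)*((1/2)*(1/16)) = (2*J)*(1/32) = J/16)
(1209 + X(-36))*(-1161) = (1209 + (1/16)*(-36))*(-1161) = (1209 - 9/4)*(-1161) = (4827/4)*(-1161) = -5604147/4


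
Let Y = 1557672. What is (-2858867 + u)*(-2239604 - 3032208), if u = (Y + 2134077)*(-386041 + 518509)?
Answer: -2578104522969318980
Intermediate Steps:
u = 489038606532 (u = (1557672 + 2134077)*(-386041 + 518509) = 3691749*132468 = 489038606532)
(-2858867 + u)*(-2239604 - 3032208) = (-2858867 + 489038606532)*(-2239604 - 3032208) = 489035747665*(-5271812) = -2578104522969318980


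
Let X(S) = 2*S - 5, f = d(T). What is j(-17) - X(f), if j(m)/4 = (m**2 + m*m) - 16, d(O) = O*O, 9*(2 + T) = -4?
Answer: 181525/81 ≈ 2241.1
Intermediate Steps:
T = -22/9 (T = -2 + (1/9)*(-4) = -2 - 4/9 = -22/9 ≈ -2.4444)
d(O) = O**2
f = 484/81 (f = (-22/9)**2 = 484/81 ≈ 5.9753)
X(S) = -5 + 2*S
j(m) = -64 + 8*m**2 (j(m) = 4*((m**2 + m*m) - 16) = 4*((m**2 + m**2) - 16) = 4*(2*m**2 - 16) = 4*(-16 + 2*m**2) = -64 + 8*m**2)
j(-17) - X(f) = (-64 + 8*(-17)**2) - (-5 + 2*(484/81)) = (-64 + 8*289) - (-5 + 968/81) = (-64 + 2312) - 1*563/81 = 2248 - 563/81 = 181525/81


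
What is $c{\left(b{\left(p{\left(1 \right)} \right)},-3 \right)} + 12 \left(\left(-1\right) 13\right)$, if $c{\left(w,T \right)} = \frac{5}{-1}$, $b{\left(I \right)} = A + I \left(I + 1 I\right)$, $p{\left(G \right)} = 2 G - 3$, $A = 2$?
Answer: $-161$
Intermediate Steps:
$p{\left(G \right)} = -3 + 2 G$
$b{\left(I \right)} = 2 + 2 I^{2}$ ($b{\left(I \right)} = 2 + I \left(I + 1 I\right) = 2 + I \left(I + I\right) = 2 + I 2 I = 2 + 2 I^{2}$)
$c{\left(w,T \right)} = -5$ ($c{\left(w,T \right)} = 5 \left(-1\right) = -5$)
$c{\left(b{\left(p{\left(1 \right)} \right)},-3 \right)} + 12 \left(\left(-1\right) 13\right) = -5 + 12 \left(\left(-1\right) 13\right) = -5 + 12 \left(-13\right) = -5 - 156 = -161$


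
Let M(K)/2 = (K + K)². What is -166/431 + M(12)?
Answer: 496346/431 ≈ 1151.6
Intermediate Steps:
M(K) = 8*K² (M(K) = 2*(K + K)² = 2*(2*K)² = 2*(4*K²) = 8*K²)
-166/431 + M(12) = -166/431 + 8*12² = -166*1/431 + 8*144 = -166/431 + 1152 = 496346/431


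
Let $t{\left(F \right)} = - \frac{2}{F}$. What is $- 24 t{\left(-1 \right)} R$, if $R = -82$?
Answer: $3936$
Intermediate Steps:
$- 24 t{\left(-1 \right)} R = - 24 \left(- \frac{2}{-1}\right) \left(-82\right) = - 24 \left(\left(-2\right) \left(-1\right)\right) \left(-82\right) = \left(-24\right) 2 \left(-82\right) = \left(-48\right) \left(-82\right) = 3936$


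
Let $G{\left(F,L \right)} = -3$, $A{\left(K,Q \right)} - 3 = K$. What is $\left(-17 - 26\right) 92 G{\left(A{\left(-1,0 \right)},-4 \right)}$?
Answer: $11868$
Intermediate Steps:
$A{\left(K,Q \right)} = 3 + K$
$\left(-17 - 26\right) 92 G{\left(A{\left(-1,0 \right)},-4 \right)} = \left(-17 - 26\right) 92 \left(-3\right) = \left(-43\right) 92 \left(-3\right) = \left(-3956\right) \left(-3\right) = 11868$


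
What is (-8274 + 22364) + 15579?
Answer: 29669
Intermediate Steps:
(-8274 + 22364) + 15579 = 14090 + 15579 = 29669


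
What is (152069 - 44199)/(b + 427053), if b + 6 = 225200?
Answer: 107870/652247 ≈ 0.16538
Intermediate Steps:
b = 225194 (b = -6 + 225200 = 225194)
(152069 - 44199)/(b + 427053) = (152069 - 44199)/(225194 + 427053) = 107870/652247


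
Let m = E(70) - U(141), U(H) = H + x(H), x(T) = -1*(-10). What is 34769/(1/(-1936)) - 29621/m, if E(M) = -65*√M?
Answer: -18372961552787/272949 + 1925365*√70/272949 ≈ -6.7313e+7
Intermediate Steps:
x(T) = 10
U(H) = 10 + H (U(H) = H + 10 = 10 + H)
m = -151 - 65*√70 (m = -65*√70 - (10 + 141) = -65*√70 - 1*151 = -65*√70 - 151 = -151 - 65*√70 ≈ -694.83)
34769/(1/(-1936)) - 29621/m = 34769/(1/(-1936)) - 29621/(-151 - 65*√70) = 34769/(-1/1936) - 29621/(-151 - 65*√70) = 34769*(-1936) - 29621/(-151 - 65*√70) = -67312784 - 29621/(-151 - 65*√70)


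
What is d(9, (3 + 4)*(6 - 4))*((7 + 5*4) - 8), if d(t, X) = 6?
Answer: 114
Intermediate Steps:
d(9, (3 + 4)*(6 - 4))*((7 + 5*4) - 8) = 6*((7 + 5*4) - 8) = 6*((7 + 20) - 8) = 6*(27 - 8) = 6*19 = 114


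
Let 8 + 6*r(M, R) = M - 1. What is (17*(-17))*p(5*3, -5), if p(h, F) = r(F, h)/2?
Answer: 2023/6 ≈ 337.17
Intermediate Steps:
r(M, R) = -3/2 + M/6 (r(M, R) = -4/3 + (M - 1)/6 = -4/3 + (-1 + M)/6 = -4/3 + (-⅙ + M/6) = -3/2 + M/6)
p(h, F) = -¾ + F/12 (p(h, F) = (-3/2 + F/6)/2 = (-3/2 + F/6)*(½) = -¾ + F/12)
(17*(-17))*p(5*3, -5) = (17*(-17))*(-¾ + (1/12)*(-5)) = -289*(-¾ - 5/12) = -289*(-7/6) = 2023/6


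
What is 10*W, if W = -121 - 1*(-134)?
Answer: 130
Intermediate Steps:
W = 13 (W = -121 + 134 = 13)
10*W = 10*13 = 130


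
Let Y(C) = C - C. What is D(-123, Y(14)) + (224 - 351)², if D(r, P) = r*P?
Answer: 16129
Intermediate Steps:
Y(C) = 0
D(r, P) = P*r
D(-123, Y(14)) + (224 - 351)² = 0*(-123) + (224 - 351)² = 0 + (-127)² = 0 + 16129 = 16129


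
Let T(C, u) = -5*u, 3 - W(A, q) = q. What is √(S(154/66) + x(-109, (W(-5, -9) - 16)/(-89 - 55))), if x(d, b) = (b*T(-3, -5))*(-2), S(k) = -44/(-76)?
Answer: I*√10526/114 ≈ 0.89997*I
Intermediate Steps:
W(A, q) = 3 - q
S(k) = 11/19 (S(k) = -44*(-1/76) = 11/19)
x(d, b) = -50*b (x(d, b) = (b*(-5*(-5)))*(-2) = (b*25)*(-2) = (25*b)*(-2) = -50*b)
√(S(154/66) + x(-109, (W(-5, -9) - 16)/(-89 - 55))) = √(11/19 - 50*((3 - 1*(-9)) - 16)/(-89 - 55)) = √(11/19 - 50*((3 + 9) - 16)/(-144)) = √(11/19 - 50*(12 - 16)*(-1)/144) = √(11/19 - (-200)*(-1)/144) = √(11/19 - 50*1/36) = √(11/19 - 25/18) = √(-277/342) = I*√10526/114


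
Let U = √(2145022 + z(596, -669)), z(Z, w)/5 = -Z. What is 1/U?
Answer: √2142042/2142042 ≈ 0.00068326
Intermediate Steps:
z(Z, w) = -5*Z (z(Z, w) = 5*(-Z) = -5*Z)
U = √2142042 (U = √(2145022 - 5*596) = √(2145022 - 2980) = √2142042 ≈ 1463.6)
1/U = 1/(√2142042) = √2142042/2142042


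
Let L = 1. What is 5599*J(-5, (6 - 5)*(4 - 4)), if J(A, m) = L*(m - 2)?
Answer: -11198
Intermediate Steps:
J(A, m) = -2 + m (J(A, m) = 1*(m - 2) = 1*(-2 + m) = -2 + m)
5599*J(-5, (6 - 5)*(4 - 4)) = 5599*(-2 + (6 - 5)*(4 - 4)) = 5599*(-2 + 1*0) = 5599*(-2 + 0) = 5599*(-2) = -11198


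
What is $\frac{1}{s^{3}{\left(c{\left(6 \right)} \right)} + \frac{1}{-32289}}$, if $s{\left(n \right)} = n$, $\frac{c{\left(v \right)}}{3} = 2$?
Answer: $\frac{32289}{6974423} \approx 0.0046296$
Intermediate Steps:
$c{\left(v \right)} = 6$ ($c{\left(v \right)} = 3 \cdot 2 = 6$)
$\frac{1}{s^{3}{\left(c{\left(6 \right)} \right)} + \frac{1}{-32289}} = \frac{1}{6^{3} + \frac{1}{-32289}} = \frac{1}{216 - \frac{1}{32289}} = \frac{1}{\frac{6974423}{32289}} = \frac{32289}{6974423}$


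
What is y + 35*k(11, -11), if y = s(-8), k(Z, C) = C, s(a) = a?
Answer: -393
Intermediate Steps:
y = -8
y + 35*k(11, -11) = -8 + 35*(-11) = -8 - 385 = -393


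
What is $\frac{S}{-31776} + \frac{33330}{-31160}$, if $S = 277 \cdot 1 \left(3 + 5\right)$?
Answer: $- \frac{881363}{773547} \approx -1.1394$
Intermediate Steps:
$S = 2216$ ($S = 277 \cdot 1 \cdot 8 = 277 \cdot 8 = 2216$)
$\frac{S}{-31776} + \frac{33330}{-31160} = \frac{2216}{-31776} + \frac{33330}{-31160} = 2216 \left(- \frac{1}{31776}\right) + 33330 \left(- \frac{1}{31160}\right) = - \frac{277}{3972} - \frac{3333}{3116} = - \frac{881363}{773547}$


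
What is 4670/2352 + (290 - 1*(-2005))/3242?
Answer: 5134495/1906296 ≈ 2.6934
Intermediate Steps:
4670/2352 + (290 - 1*(-2005))/3242 = 4670*(1/2352) + (290 + 2005)*(1/3242) = 2335/1176 + 2295*(1/3242) = 2335/1176 + 2295/3242 = 5134495/1906296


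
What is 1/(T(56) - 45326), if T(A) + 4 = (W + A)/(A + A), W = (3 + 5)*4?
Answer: -14/634609 ≈ -2.2061e-5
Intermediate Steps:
W = 32 (W = 8*4 = 32)
T(A) = -4 + (32 + A)/(2*A) (T(A) = -4 + (32 + A)/(A + A) = -4 + (32 + A)/((2*A)) = -4 + (32 + A)*(1/(2*A)) = -4 + (32 + A)/(2*A))
1/(T(56) - 45326) = 1/((-7/2 + 16/56) - 45326) = 1/((-7/2 + 16*(1/56)) - 45326) = 1/((-7/2 + 2/7) - 45326) = 1/(-45/14 - 45326) = 1/(-634609/14) = -14/634609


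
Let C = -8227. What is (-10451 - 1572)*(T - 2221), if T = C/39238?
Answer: 1047874483975/39238 ≈ 2.6706e+7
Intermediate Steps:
T = -8227/39238 ≈ -0.20967
(-10451 - 1572)*(T - 2221) = (-10451 - 1572)*(-8227/39238 - 2221) = -12023*(-87155825/39238) = 1047874483975/39238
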